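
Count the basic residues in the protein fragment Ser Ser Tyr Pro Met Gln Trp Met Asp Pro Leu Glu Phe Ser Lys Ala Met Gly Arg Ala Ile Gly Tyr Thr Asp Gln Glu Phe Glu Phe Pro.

The basic amino acids are Lys (K), Arg (R), and His (H).
Matching residues: Lys15, Arg19.

2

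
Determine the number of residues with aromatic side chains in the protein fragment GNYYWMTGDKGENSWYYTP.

6

F, W, and Y each carry an aromatic ring on the side chain.
Matching residues: Y3, Y4, W5, W15, Y16, Y17.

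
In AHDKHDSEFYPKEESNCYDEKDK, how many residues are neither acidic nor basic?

Acidic: D, E. Basic: K, R, H. All other residues are neither.
Matching residues: A1, S7, F9, Y10, P11, S15, N16, C17, Y18.

9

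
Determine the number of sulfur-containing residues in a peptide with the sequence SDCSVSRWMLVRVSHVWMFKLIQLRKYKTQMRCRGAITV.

Only Cys (C) and Met (M) have a sulfur atom in the side chain.
Matching residues: C3, M9, M18, M31, C33.

5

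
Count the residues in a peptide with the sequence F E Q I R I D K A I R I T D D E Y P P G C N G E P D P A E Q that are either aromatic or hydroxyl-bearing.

3

Aromatic: F, W, Y. Hydroxyl-bearing: S, T, Y.
Aromatic residues here: F1, Y17 (2).
Hydroxyl-bearing residues here: T13, Y17 (2).
Y is in both groups, so the 1 Y residue must not be double-counted.
Total = 2 + 2 − 1 = 3.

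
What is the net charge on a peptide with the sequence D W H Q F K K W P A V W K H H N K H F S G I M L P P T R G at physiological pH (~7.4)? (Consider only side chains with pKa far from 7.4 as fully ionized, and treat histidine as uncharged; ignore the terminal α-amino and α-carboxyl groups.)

The side chains ionized at physiological pH are Lys/Arg (+1) and Asp/Glu (−1); with His treated as neutral, nothing else contributes.
Positive (K, R): K6, K7, K13, K17, R28 → +5.
Negative (D, E): D1 → −1.
Net charge = (+5) + (−1) = +4.

+4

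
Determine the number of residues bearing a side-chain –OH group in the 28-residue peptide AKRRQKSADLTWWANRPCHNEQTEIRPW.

3

Serine (S), threonine (T), and tyrosine (Y) each carry a hydroxyl group on the side chain.
Matching residues: S7, T11, T23.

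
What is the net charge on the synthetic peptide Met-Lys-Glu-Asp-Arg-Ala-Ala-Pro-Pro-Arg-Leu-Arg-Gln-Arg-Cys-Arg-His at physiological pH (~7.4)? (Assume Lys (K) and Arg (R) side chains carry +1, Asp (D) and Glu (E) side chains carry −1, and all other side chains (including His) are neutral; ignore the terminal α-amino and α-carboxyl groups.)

+4

Positive (K, R): Lys2, Arg5, Arg10, Arg12, Arg14, Arg16 → +6.
Negative (D, E): Glu3, Asp4 → −2.
Net charge = (+6) + (−2) = +4.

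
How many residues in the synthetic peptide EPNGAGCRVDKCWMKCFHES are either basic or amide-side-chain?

5

Basic: H, K, R. Amide-side-chain: N, Q.
Basic residues here: R8, K11, K15, H18 (4).
Amide-side-chain residues here: N3 (1).
The two groups share no amino acid, so total = 4 + 1 = 5.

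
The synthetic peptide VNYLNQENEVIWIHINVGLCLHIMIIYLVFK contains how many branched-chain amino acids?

14

The BCAAs are Val, Leu, and Ile — aliphatic side chains with a branch point.
Matching residues: V1, L4, V10, I11, I13, I15, V17, L19, L21, I23, I25, I26, L28, V29.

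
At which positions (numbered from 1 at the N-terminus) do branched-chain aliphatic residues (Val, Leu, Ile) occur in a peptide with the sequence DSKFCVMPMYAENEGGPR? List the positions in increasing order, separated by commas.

Matching residues: V6.

6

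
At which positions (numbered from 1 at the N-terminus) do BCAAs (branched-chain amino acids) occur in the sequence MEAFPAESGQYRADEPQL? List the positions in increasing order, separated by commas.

18

Valine (V), leucine (L), and isoleucine (I) are the branched-chain amino acids.
Matching residues: L18.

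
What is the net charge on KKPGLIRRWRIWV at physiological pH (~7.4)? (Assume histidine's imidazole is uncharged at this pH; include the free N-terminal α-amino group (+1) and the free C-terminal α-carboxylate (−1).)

+5

The side chains ionized at physiological pH are Lys/Arg (+1) and Asp/Glu (−1); with His treated as neutral, nothing else contributes.
Positive (K, R): K1, K2, R7, R8, R10 → +5.
Negative (D, E): none → −0.
The N-terminus (+1) and C-terminus (−1) cancel.
Net charge = (+5) + (−0) = +5.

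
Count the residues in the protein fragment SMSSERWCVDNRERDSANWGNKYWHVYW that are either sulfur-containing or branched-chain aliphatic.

Sulfur-containing: C, M. Branched-chain aliphatic: I, L, V.
Sulfur-containing residues here: M2, C8 (2).
Branched-chain aliphatic residues here: V9, V26 (2).
The two groups share no amino acid, so total = 2 + 2 = 4.

4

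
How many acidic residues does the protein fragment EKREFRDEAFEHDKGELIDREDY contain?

10

The acidic residues are Asp (D) and Glu (E), whose side chains end in a carboxylate group.
Matching residues: E1, E4, D7, E8, E11, D13, E16, D19, E21, D22.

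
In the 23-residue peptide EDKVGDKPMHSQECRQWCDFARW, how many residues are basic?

Lysine (K), arginine (R), and histidine (H) have basic, nitrogen-containing side chains.
Matching residues: K3, K7, H10, R15, R22.

5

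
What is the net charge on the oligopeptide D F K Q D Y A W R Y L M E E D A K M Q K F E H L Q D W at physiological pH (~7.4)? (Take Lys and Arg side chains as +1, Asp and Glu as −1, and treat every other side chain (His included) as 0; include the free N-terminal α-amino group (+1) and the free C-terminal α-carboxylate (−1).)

Positive (K, R): K3, R9, K17, K20 → +4.
Negative (D, E): D1, D5, E13, E14, D15, E22, D26 → −7.
The N-terminus (+1) and C-terminus (−1) cancel.
Net charge = (+4) + (−7) = −3.

-3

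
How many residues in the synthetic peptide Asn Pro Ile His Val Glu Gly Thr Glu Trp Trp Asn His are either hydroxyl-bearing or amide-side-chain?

Hydroxyl-bearing: S, T, Y. Amide-side-chain: N, Q.
Hydroxyl-bearing residues here: Thr8 (1).
Amide-side-chain residues here: Asn1, Asn12 (2).
The two groups share no amino acid, so total = 1 + 2 = 3.

3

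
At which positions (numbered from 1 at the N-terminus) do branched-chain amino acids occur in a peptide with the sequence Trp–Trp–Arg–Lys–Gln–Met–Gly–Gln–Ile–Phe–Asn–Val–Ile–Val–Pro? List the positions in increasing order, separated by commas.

9, 12, 13, 14

V, L, and I make up the branched-chain aliphatic group.
Matching residues: Ile9, Val12, Ile13, Val14.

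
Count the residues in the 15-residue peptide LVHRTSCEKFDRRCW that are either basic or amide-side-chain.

Basic: H, K, R. Amide-side-chain: N, Q.
Basic residues here: H3, R4, K9, R12, R13 (5).
Amide-side-chain residues here: none (0).
The two groups share no amino acid, so total = 5 + 0 = 5.

5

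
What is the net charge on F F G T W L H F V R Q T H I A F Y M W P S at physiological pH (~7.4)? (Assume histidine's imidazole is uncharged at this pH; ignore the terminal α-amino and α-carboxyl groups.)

+1

Near pH 7.4, K and R contribute +1 each, D and E contribute −1 each, and every other side chain (His included, as stated) is uncharged.
Positive (K, R): R10 → +1.
Negative (D, E): none → −0.
Net charge = (+1) + (−0) = +1.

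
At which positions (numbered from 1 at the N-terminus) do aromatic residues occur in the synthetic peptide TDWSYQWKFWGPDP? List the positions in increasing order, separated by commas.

3, 5, 7, 9, 10

F, W, and Y each carry an aromatic ring on the side chain.
Matching residues: W3, Y5, W7, F9, W10.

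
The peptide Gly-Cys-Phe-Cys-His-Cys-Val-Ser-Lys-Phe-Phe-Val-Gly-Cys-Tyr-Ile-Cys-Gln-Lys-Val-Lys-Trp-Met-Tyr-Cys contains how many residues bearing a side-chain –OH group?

S, T, and Y are the three residues with a side-chain hydroxyl.
Matching residues: Ser8, Tyr15, Tyr24.

3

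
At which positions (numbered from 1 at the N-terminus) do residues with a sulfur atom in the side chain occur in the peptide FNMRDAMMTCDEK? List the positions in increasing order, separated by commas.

The sulfur-bearing residues are cysteine (–SH) and methionine (–S–CH₃).
Matching residues: M3, M7, M8, C10.

3, 7, 8, 10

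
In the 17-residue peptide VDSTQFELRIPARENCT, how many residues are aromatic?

F, W, and Y each carry an aromatic ring on the side chain.
Matching residues: F6.

1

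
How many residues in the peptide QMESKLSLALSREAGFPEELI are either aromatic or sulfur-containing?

2

Aromatic: F, W, Y. Sulfur-containing: C, M.
Aromatic residues here: F16 (1).
Sulfur-containing residues here: M2 (1).
The two groups share no amino acid, so total = 1 + 1 = 2.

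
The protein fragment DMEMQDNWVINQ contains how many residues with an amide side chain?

The amide-side-chain residues are Asn (N) and Gln (Q).
Matching residues: Q5, N7, N11, Q12.

4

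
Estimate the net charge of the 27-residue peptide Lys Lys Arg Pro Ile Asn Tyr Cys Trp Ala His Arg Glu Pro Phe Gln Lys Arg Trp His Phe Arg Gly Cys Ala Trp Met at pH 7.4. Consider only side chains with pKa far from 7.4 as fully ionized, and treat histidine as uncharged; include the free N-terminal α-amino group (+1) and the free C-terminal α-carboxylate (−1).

At pH ~7.4 the Lys and Arg side chains are protonated (+1), the Asp and Glu side chains are deprotonated (−1), and with His taken as neutral all other side chains carry no charge.
Positive (K, R): Lys1, Lys2, Arg3, Arg12, Lys17, Arg18, Arg22 → +7.
Negative (D, E): Glu13 → −1.
The N-terminus (+1) and C-terminus (−1) cancel.
Net charge = (+7) + (−1) = +6.

+6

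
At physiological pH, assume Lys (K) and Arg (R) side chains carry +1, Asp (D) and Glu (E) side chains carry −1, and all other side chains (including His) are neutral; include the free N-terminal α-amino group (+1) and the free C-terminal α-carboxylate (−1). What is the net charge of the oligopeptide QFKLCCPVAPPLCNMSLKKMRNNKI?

Positive (K, R): K3, K18, K19, R21, K24 → +5.
Negative (D, E): none → −0.
The N-terminus (+1) and C-terminus (−1) cancel.
Net charge = (+5) + (−0) = +5.

+5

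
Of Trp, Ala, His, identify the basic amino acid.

His

The basic amino acids are Lys (K), Arg (R), and His (H).
Of the listed options, only His belongs to this group.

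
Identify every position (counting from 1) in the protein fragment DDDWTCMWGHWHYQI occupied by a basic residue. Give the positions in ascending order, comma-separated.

K, R, and H are the three residues with basic side chains (ε-amine, guanidinium, and imidazole respectively).
Matching residues: H10, H12.

10, 12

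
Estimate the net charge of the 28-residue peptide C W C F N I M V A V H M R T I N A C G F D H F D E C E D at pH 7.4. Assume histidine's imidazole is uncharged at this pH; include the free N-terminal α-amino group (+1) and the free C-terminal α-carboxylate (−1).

At pH ~7.4 the Lys and Arg side chains are protonated (+1), the Asp and Glu side chains are deprotonated (−1), and with His taken as neutral all other side chains carry no charge.
Positive (K, R): R13 → +1.
Negative (D, E): D21, D24, E25, E27, D28 → −5.
The N-terminus (+1) and C-terminus (−1) cancel.
Net charge = (+1) + (−5) = −4.

-4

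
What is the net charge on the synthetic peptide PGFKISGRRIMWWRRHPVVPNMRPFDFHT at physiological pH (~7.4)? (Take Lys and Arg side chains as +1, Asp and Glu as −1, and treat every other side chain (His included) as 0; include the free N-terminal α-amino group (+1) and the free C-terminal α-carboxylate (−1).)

Positive (K, R): K4, R8, R9, R14, R15, R23 → +6.
Negative (D, E): D26 → −1.
The N-terminus (+1) and C-terminus (−1) cancel.
Net charge = (+6) + (−1) = +5.

+5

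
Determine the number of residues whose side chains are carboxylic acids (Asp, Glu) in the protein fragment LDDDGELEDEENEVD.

Matching residues: D2, D3, D4, E6, E8, D9, E10, E11, E13, D15.

10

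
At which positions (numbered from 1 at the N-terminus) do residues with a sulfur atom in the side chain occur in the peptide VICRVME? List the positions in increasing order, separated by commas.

Cysteine (C, thiol) and methionine (M, thioether) are the two sulfur-containing amino acids.
Matching residues: C3, M6.

3, 6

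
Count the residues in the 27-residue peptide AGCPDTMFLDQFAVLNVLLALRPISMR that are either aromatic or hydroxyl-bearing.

4

Aromatic: F, W, Y. Hydroxyl-bearing: S, T, Y.
Aromatic residues here: F8, F12 (2).
Hydroxyl-bearing residues here: T6, S25 (2).
(Y belongs to both groups, but none appear in this sequence.) Total = 2 + 2 = 4.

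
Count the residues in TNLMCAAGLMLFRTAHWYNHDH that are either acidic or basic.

5

Acidic: D, E. Basic: H, K, R.
Acidic residues here: D21 (1).
Basic residues here: R13, H16, H20, H22 (4).
The two groups share no amino acid, so total = 1 + 4 = 5.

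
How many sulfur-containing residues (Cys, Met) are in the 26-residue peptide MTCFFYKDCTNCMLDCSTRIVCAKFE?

7

Matching residues: M1, C3, C9, C12, M13, C16, C22.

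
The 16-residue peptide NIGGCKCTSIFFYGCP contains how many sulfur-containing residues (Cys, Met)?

Matching residues: C5, C7, C15.

3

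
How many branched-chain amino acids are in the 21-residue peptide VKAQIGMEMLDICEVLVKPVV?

V, L, and I make up the branched-chain aliphatic group.
Matching residues: V1, I5, L10, I12, V15, L16, V17, V20, V21.

9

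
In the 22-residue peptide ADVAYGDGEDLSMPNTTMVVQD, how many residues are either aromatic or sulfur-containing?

Aromatic: F, W, Y. Sulfur-containing: C, M.
Aromatic residues here: Y5 (1).
Sulfur-containing residues here: M13, M18 (2).
The two groups share no amino acid, so total = 1 + 2 = 3.

3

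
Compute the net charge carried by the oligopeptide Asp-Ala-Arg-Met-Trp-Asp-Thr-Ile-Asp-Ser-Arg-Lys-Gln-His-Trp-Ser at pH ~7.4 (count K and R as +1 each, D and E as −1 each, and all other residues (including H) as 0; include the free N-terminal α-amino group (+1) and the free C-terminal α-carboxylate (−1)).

0

Positive (K, R): Arg3, Arg11, Lys12 → +3.
Negative (D, E): Asp1, Asp6, Asp9 → −3.
The N-terminus (+1) and C-terminus (−1) cancel.
Net charge = (+3) + (−3) = 0.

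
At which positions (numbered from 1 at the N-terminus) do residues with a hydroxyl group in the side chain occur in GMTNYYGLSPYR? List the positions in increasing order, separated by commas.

3, 5, 6, 9, 11

S, T, and Y are the three residues with a side-chain hydroxyl.
Matching residues: T3, Y5, Y6, S9, Y11.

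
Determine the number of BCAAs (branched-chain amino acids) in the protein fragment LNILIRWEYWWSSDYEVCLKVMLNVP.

9

The BCAAs are Val, Leu, and Ile — aliphatic side chains with a branch point.
Matching residues: L1, I3, L4, I5, V17, L19, V21, L23, V25.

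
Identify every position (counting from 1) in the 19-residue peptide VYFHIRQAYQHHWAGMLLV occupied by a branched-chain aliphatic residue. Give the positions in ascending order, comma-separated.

1, 5, 17, 18, 19

V, L, and I make up the branched-chain aliphatic group.
Matching residues: V1, I5, L17, L18, V19.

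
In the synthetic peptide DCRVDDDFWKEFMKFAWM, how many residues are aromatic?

F, W, and Y each carry an aromatic ring on the side chain.
Matching residues: F8, W9, F12, F15, W17.

5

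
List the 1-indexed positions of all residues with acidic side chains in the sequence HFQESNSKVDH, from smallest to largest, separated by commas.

Aspartate (D) and glutamate (E) have carboxylic-acid side chains and are the acidic amino acids.
Matching residues: E4, D10.

4, 10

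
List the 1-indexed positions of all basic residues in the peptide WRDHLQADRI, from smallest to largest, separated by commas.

2, 4, 9

K, R, and H are the three residues with basic side chains (ε-amine, guanidinium, and imidazole respectively).
Matching residues: R2, H4, R9.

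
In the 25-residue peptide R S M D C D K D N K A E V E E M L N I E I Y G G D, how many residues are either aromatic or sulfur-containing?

4

Aromatic: F, W, Y. Sulfur-containing: C, M.
Aromatic residues here: Y22 (1).
Sulfur-containing residues here: M3, C5, M16 (3).
The two groups share no amino acid, so total = 1 + 3 = 4.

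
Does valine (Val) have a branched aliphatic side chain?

Yes

Valine (V), leucine (L), and isoleucine (I) are the branched-chain amino acids.
Valine is in this group.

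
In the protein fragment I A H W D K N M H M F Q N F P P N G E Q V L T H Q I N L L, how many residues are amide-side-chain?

The amide-side-chain residues are Asn (N) and Gln (Q).
Matching residues: N7, Q12, N13, N17, Q20, Q25, N27.

7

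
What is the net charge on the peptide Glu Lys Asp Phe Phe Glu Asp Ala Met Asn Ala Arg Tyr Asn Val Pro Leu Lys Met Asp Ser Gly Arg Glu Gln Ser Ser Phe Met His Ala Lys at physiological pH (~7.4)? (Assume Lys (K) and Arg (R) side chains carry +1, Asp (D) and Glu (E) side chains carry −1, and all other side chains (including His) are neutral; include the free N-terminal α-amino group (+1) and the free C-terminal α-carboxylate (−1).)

-1

Positive (K, R): Lys2, Arg12, Lys18, Arg23, Lys32 → +5.
Negative (D, E): Glu1, Asp3, Glu6, Asp7, Asp20, Glu24 → −6.
The N-terminus (+1) and C-terminus (−1) cancel.
Net charge = (+5) + (−6) = −1.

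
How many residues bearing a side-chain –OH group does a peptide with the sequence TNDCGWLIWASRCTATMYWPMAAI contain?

S, T, and Y are the three residues with a side-chain hydroxyl.
Matching residues: T1, S11, T14, T16, Y18.

5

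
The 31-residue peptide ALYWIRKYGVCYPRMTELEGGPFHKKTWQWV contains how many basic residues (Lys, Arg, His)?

6

Matching residues: R6, K7, R14, H24, K25, K26.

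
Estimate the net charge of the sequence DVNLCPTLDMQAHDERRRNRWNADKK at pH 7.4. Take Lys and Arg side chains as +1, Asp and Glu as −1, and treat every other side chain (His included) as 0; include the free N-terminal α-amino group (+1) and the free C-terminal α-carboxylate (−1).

+1

Positive (K, R): R16, R17, R18, R20, K25, K26 → +6.
Negative (D, E): D1, D9, D14, E15, D24 → −5.
The N-terminus (+1) and C-terminus (−1) cancel.
Net charge = (+6) + (−5) = +1.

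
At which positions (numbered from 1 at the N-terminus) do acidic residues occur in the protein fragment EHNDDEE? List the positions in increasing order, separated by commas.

Only D (aspartate) and E (glutamate) carry a side-chain carboxylic acid.
Matching residues: E1, D4, D5, E6, E7.

1, 4, 5, 6, 7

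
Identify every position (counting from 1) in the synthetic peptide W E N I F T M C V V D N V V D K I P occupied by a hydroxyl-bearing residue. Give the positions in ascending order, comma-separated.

6

The –OH-bearing residues are Ser, Thr (aliphatic alcohols), and Tyr (phenol).
Matching residues: T6.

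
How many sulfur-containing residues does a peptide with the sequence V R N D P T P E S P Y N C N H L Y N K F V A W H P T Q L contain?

Cysteine (C, thiol) and methionine (M, thioether) are the two sulfur-containing amino acids.
Matching residues: C13.

1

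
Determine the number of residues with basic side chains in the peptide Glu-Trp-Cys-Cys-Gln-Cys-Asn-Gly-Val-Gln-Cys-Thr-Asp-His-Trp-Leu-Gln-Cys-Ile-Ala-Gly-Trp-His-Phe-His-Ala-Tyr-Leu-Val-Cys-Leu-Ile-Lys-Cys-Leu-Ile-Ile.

4

The basic amino acids are Lys (K), Arg (R), and His (H).
Matching residues: His14, His23, His25, Lys33.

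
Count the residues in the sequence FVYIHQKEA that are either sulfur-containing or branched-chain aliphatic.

Sulfur-containing: C, M. Branched-chain aliphatic: I, L, V.
Sulfur-containing residues here: none (0).
Branched-chain aliphatic residues here: V2, I4 (2).
The two groups share no amino acid, so total = 0 + 2 = 2.

2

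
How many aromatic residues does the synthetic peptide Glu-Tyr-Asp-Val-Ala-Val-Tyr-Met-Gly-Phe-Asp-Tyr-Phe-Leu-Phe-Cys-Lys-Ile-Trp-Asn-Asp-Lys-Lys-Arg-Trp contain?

F, W, and Y each carry an aromatic ring on the side chain.
Matching residues: Tyr2, Tyr7, Phe10, Tyr12, Phe13, Phe15, Trp19, Trp25.

8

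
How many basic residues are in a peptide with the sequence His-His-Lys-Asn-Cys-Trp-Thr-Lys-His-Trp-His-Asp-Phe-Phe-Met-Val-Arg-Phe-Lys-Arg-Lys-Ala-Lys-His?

The basic amino acids are Lys (K), Arg (R), and His (H).
Matching residues: His1, His2, Lys3, Lys8, His9, His11, Arg17, Lys19, Arg20, Lys21, Lys23, His24.

12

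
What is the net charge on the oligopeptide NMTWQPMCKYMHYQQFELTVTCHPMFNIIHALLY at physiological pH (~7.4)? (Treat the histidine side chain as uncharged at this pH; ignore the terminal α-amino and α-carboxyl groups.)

At pH ~7.4 the Lys and Arg side chains are protonated (+1), the Asp and Glu side chains are deprotonated (−1), and with His taken as neutral all other side chains carry no charge.
Positive (K, R): K9 → +1.
Negative (D, E): E17 → −1.
Net charge = (+1) + (−1) = 0.

0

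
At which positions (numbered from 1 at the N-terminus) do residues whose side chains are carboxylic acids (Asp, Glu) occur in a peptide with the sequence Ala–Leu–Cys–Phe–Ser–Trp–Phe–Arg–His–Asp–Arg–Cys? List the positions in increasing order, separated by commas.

Matching residues: Asp10.

10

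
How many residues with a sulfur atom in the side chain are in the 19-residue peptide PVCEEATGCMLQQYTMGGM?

5

The sulfur-bearing residues are cysteine (–SH) and methionine (–S–CH₃).
Matching residues: C3, C9, M10, M16, M19.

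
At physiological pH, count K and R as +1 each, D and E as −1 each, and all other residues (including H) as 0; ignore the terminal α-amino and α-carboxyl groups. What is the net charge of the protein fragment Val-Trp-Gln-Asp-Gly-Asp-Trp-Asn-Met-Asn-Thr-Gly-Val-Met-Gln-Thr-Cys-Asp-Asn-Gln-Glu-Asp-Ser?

Positive (K, R): none → +0.
Negative (D, E): Asp4, Asp6, Asp18, Glu21, Asp22 → −5.
Net charge = (+0) + (−5) = −5.

-5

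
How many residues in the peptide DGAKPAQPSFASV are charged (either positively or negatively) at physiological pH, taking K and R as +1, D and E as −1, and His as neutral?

2

Charged side chains at pH ~7.4: K, R (positive); D, E (negative).
Matching residues: D1, K4.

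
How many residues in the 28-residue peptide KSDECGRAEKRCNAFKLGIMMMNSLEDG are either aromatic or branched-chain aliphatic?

Aromatic: F, W, Y. Branched-chain aliphatic: I, L, V.
Aromatic residues here: F15 (1).
Branched-chain aliphatic residues here: L17, I19, L25 (3).
The two groups share no amino acid, so total = 1 + 3 = 4.

4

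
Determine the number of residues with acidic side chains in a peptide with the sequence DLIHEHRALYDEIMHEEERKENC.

Aspartate (D) and glutamate (E) have carboxylic-acid side chains and are the acidic amino acids.
Matching residues: D1, E5, D11, E12, E16, E17, E18, E21.

8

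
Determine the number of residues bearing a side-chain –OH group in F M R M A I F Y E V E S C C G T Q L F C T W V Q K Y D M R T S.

7

Serine (S), threonine (T), and tyrosine (Y) each carry a hydroxyl group on the side chain.
Matching residues: Y8, S12, T16, T21, Y26, T30, S31.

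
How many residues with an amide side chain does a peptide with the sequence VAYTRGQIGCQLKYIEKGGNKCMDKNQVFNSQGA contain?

Only N (asparagine) and Q (glutamine) carry a side-chain carboxamide.
Matching residues: Q7, Q11, N20, N26, Q27, N30, Q32.

7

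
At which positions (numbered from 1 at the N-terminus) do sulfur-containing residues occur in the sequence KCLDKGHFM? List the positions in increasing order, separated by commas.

Only Cys (C) and Met (M) have a sulfur atom in the side chain.
Matching residues: C2, M9.

2, 9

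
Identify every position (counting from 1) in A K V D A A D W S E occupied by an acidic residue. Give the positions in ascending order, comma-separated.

Matching residues: D4, D7, E10.

4, 7, 10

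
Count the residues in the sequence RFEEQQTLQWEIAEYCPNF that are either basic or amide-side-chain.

5

Basic: H, K, R. Amide-side-chain: N, Q.
Basic residues here: R1 (1).
Amide-side-chain residues here: Q5, Q6, Q9, N18 (4).
The two groups share no amino acid, so total = 1 + 4 = 5.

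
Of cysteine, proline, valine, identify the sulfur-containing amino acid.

Cysteine (C, thiol) and methionine (M, thioether) are the two sulfur-containing amino acids.
Of the listed options, only cysteine belongs to this group.

cysteine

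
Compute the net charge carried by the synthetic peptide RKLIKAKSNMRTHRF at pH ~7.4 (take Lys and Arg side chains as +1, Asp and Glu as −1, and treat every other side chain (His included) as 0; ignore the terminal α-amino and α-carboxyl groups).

+6

Positive (K, R): R1, K2, K5, K7, R11, R14 → +6.
Negative (D, E): none → −0.
Net charge = (+6) + (−0) = +6.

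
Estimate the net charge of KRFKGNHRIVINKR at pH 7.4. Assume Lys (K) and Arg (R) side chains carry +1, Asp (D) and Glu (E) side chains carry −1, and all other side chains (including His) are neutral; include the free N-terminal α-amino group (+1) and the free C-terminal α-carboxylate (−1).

Positive (K, R): K1, R2, K4, R8, K13, R14 → +6.
Negative (D, E): none → −0.
The N-terminus (+1) and C-terminus (−1) cancel.
Net charge = (+6) + (−0) = +6.

+6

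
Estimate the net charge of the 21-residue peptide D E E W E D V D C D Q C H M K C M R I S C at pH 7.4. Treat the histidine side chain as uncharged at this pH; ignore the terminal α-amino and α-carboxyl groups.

Near pH 7.4, K and R contribute +1 each, D and E contribute −1 each, and every other side chain (His included, as stated) is uncharged.
Positive (K, R): K15, R18 → +2.
Negative (D, E): D1, E2, E3, E5, D6, D8, D10 → −7.
Net charge = (+2) + (−7) = −5.

-5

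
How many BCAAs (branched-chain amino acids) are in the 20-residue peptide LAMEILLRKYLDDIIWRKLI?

9

The BCAAs are Val, Leu, and Ile — aliphatic side chains with a branch point.
Matching residues: L1, I5, L6, L7, L11, I14, I15, L19, I20.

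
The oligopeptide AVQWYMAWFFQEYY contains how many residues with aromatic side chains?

7

Phenylalanine (F), tryptophan (W), and tyrosine (Y) have aromatic ring side chains.
Matching residues: W4, Y5, W8, F9, F10, Y13, Y14.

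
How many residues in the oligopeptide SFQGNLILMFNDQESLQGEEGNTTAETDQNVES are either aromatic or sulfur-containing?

Aromatic: F, W, Y. Sulfur-containing: C, M.
Aromatic residues here: F2, F10 (2).
Sulfur-containing residues here: M9 (1).
The two groups share no amino acid, so total = 2 + 1 = 3.

3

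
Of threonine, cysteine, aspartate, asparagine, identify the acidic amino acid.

aspartate

The acidic residues are Asp (D) and Glu (E), whose side chains end in a carboxylate group.
Of the listed options, only aspartate belongs to this group.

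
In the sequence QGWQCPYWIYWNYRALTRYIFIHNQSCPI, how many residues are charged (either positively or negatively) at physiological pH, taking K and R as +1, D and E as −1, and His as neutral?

Charged side chains at pH ~7.4: K, R (positive); D, E (negative).
Matching residues: R14, R18.

2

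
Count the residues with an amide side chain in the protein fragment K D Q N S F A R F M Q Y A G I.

3

The amide-side-chain residues are Asn (N) and Gln (Q).
Matching residues: Q3, N4, Q11.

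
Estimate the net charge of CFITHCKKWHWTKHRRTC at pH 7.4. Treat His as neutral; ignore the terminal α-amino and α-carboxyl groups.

At pH ~7.4 the Lys and Arg side chains are protonated (+1), the Asp and Glu side chains are deprotonated (−1), and with His taken as neutral all other side chains carry no charge.
Positive (K, R): K7, K8, K13, R15, R16 → +5.
Negative (D, E): none → −0.
Net charge = (+5) + (−0) = +5.

+5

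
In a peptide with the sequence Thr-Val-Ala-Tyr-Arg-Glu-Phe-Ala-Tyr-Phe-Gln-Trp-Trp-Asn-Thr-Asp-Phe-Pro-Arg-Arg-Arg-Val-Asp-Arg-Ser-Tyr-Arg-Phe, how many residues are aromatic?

The aromatic amino acids are Phe (F, benzyl), Trp (W, indole), and Tyr (Y, phenol).
Matching residues: Tyr4, Phe7, Tyr9, Phe10, Trp12, Trp13, Phe17, Tyr26, Phe28.

9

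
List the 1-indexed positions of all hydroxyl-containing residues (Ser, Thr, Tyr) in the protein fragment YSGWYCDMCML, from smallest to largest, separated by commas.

1, 2, 5

Matching residues: Y1, S2, Y5.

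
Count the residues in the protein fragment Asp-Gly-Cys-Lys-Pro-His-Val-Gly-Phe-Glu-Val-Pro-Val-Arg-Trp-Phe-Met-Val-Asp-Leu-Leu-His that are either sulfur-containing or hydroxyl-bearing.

Sulfur-containing: C, M. Hydroxyl-bearing: S, T, Y.
Sulfur-containing residues here: Cys3, Met17 (2).
Hydroxyl-bearing residues here: none (0).
The two groups share no amino acid, so total = 2 + 0 = 2.

2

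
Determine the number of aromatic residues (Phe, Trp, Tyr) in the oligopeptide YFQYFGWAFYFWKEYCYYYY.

Matching residues: Y1, F2, Y4, F5, W7, F9, Y10, F11, W12, Y15, Y17, Y18, Y19, Y20.

14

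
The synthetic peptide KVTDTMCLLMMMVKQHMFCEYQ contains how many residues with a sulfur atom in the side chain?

The sulfur-bearing residues are cysteine (–SH) and methionine (–S–CH₃).
Matching residues: M6, C7, M10, M11, M12, M17, C19.

7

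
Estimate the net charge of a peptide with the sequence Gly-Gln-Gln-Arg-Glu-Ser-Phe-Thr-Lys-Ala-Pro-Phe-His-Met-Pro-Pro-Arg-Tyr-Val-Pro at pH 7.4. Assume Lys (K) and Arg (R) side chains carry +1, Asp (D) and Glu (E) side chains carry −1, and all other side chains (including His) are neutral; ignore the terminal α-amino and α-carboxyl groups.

Positive (K, R): Arg4, Lys9, Arg17 → +3.
Negative (D, E): Glu5 → −1.
Net charge = (+3) + (−1) = +2.

+2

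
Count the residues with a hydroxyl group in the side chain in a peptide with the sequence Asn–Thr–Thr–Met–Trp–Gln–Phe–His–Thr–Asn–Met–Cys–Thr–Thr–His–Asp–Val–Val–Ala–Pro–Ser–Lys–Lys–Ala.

6

The –OH-bearing residues are Ser, Thr (aliphatic alcohols), and Tyr (phenol).
Matching residues: Thr2, Thr3, Thr9, Thr13, Thr14, Ser21.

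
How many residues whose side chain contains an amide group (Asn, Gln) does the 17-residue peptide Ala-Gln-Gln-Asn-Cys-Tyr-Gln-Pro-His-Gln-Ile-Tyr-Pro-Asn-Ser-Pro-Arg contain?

Matching residues: Gln2, Gln3, Asn4, Gln7, Gln10, Asn14.

6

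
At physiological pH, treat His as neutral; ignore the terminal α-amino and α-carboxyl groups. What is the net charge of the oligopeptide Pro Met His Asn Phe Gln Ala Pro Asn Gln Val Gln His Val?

0

Near pH 7.4, K and R contribute +1 each, D and E contribute −1 each, and every other side chain (His included, as stated) is uncharged.
Positive (K, R): none → +0.
Negative (D, E): none → −0.
Net charge = (+0) + (−0) = 0.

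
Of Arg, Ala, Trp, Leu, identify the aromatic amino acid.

F, W, and Y each carry an aromatic ring on the side chain.
Of the listed options, only Trp belongs to this group.

Trp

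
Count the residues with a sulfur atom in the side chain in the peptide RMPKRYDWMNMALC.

4

Cysteine (C, thiol) and methionine (M, thioether) are the two sulfur-containing amino acids.
Matching residues: M2, M9, M11, C14.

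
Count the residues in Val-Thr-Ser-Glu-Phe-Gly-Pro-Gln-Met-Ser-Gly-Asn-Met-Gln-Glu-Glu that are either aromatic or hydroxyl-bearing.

Aromatic: F, W, Y. Hydroxyl-bearing: S, T, Y.
Aromatic residues here: Phe5 (1).
Hydroxyl-bearing residues here: Thr2, Ser3, Ser10 (3).
(Y belongs to both groups, but none appear in this sequence.) Total = 1 + 3 = 4.

4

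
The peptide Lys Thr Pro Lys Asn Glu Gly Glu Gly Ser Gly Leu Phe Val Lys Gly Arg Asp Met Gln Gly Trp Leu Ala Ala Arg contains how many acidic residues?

3

The acidic residues are Asp (D) and Glu (E), whose side chains end in a carboxylate group.
Matching residues: Glu6, Glu8, Asp18.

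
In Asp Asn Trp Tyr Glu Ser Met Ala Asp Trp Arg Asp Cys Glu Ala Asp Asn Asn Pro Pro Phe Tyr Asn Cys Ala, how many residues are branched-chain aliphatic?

0

V, L, and I make up the branched-chain aliphatic group.
None of the 25 residues belong to this group.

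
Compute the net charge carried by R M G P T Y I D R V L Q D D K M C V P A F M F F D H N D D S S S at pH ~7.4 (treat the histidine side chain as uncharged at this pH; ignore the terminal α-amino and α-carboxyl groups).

The side chains ionized at physiological pH are Lys/Arg (+1) and Asp/Glu (−1); with His treated as neutral, nothing else contributes.
Positive (K, R): R1, R9, K15 → +3.
Negative (D, E): D8, D13, D14, D25, D28, D29 → −6.
Net charge = (+3) + (−6) = −3.

-3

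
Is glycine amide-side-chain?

Only N (asparagine) and Q (glutamine) carry a side-chain carboxamide.
Glycine is not in this group.

No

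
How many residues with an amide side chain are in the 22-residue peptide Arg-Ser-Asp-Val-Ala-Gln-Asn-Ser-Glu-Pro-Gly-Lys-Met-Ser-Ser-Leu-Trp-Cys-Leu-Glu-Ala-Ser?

2

The amide-side-chain residues are Asn (N) and Gln (Q).
Matching residues: Gln6, Asn7.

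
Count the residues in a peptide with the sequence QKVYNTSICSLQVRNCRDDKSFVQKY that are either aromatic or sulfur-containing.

5

Aromatic: F, W, Y. Sulfur-containing: C, M.
Aromatic residues here: Y4, F22, Y26 (3).
Sulfur-containing residues here: C9, C16 (2).
The two groups share no amino acid, so total = 3 + 2 = 5.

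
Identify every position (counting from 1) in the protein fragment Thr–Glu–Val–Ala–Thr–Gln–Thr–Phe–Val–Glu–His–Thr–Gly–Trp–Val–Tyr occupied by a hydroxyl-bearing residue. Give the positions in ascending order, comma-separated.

S, T, and Y are the three residues with a side-chain hydroxyl.
Matching residues: Thr1, Thr5, Thr7, Thr12, Tyr16.

1, 5, 7, 12, 16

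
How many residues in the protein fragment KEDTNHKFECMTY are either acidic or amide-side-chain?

Acidic: D, E. Amide-side-chain: N, Q.
Acidic residues here: E2, D3, E9 (3).
Amide-side-chain residues here: N5 (1).
The two groups share no amino acid, so total = 3 + 1 = 4.

4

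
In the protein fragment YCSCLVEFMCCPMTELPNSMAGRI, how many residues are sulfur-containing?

Only Cys (C) and Met (M) have a sulfur atom in the side chain.
Matching residues: C2, C4, M9, C10, C11, M13, M20.

7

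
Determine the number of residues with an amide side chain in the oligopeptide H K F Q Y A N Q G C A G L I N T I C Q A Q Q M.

7

Only N (asparagine) and Q (glutamine) carry a side-chain carboxamide.
Matching residues: Q4, N7, Q8, N15, Q19, Q21, Q22.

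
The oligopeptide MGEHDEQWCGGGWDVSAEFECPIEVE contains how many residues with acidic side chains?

The acidic residues are Asp (D) and Glu (E), whose side chains end in a carboxylate group.
Matching residues: E3, D5, E6, D14, E18, E20, E24, E26.

8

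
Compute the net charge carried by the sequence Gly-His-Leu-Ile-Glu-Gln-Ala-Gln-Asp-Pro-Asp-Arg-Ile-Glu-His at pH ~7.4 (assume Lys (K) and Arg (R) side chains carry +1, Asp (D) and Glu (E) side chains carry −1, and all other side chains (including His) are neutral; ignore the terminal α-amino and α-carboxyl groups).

Positive (K, R): Arg12 → +1.
Negative (D, E): Glu5, Asp9, Asp11, Glu14 → −4.
Net charge = (+1) + (−4) = −3.

-3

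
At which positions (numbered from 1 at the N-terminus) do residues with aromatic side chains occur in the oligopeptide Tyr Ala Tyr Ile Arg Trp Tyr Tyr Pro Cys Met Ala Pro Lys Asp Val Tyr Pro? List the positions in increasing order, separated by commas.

Phenylalanine (F), tryptophan (W), and tyrosine (Y) have aromatic ring side chains.
Matching residues: Tyr1, Tyr3, Trp6, Tyr7, Tyr8, Tyr17.

1, 3, 6, 7, 8, 17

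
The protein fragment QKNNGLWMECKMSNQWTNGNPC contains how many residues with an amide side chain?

7

Only N (asparagine) and Q (glutamine) carry a side-chain carboxamide.
Matching residues: Q1, N3, N4, N14, Q15, N18, N20.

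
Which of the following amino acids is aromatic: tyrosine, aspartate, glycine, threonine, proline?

tyrosine

The aromatic amino acids are Phe (F, benzyl), Trp (W, indole), and Tyr (Y, phenol).
Of the listed options, only tyrosine belongs to this group.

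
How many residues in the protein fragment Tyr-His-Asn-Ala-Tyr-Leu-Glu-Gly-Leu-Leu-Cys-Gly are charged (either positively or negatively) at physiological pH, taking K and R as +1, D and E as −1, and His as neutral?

1

Charged side chains at pH ~7.4: K, R (positive); D, E (negative).
Matching residues: Glu7.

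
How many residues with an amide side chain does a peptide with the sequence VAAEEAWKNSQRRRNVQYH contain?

Only N (asparagine) and Q (glutamine) carry a side-chain carboxamide.
Matching residues: N9, Q11, N15, Q17.

4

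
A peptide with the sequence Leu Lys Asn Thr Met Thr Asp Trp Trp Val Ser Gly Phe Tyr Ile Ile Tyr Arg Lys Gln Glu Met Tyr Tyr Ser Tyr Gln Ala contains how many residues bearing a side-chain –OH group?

The –OH-bearing residues are Ser, Thr (aliphatic alcohols), and Tyr (phenol).
Matching residues: Thr4, Thr6, Ser11, Tyr14, Tyr17, Tyr23, Tyr24, Ser25, Tyr26.

9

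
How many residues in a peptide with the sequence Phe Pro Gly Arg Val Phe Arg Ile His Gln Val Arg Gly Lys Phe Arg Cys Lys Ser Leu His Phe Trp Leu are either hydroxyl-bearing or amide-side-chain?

2

Hydroxyl-bearing: S, T, Y. Amide-side-chain: N, Q.
Hydroxyl-bearing residues here: Ser19 (1).
Amide-side-chain residues here: Gln10 (1).
The two groups share no amino acid, so total = 1 + 1 = 2.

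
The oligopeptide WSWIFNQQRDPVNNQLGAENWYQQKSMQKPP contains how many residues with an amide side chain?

Asparagine (N) and glutamine (Q) have uncharged amide side chains.
Matching residues: N6, Q7, Q8, N13, N14, Q15, N20, Q23, Q24, Q28.

10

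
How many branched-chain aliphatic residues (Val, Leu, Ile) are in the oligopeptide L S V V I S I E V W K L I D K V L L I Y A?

Matching residues: L1, V3, V4, I5, I7, V9, L12, I13, V16, L17, L18, I19.

12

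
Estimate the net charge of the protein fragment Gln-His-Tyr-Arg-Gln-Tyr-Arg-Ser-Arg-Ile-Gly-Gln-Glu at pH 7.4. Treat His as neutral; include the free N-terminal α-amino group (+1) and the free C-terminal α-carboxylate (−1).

+2

The side chains ionized at physiological pH are Lys/Arg (+1) and Asp/Glu (−1); with His treated as neutral, nothing else contributes.
Positive (K, R): Arg4, Arg7, Arg9 → +3.
Negative (D, E): Glu13 → −1.
The N-terminus (+1) and C-terminus (−1) cancel.
Net charge = (+3) + (−1) = +2.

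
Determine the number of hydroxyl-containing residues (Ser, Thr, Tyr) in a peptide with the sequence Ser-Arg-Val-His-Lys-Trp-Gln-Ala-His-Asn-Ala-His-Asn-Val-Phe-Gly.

1

Matching residues: Ser1.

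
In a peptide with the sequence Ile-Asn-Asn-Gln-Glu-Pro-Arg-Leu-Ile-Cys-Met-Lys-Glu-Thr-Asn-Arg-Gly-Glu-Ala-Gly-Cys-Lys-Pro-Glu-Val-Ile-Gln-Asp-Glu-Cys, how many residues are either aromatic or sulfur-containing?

Aromatic: F, W, Y. Sulfur-containing: C, M.
Aromatic residues here: none (0).
Sulfur-containing residues here: Cys10, Met11, Cys21, Cys30 (4).
The two groups share no amino acid, so total = 0 + 4 = 4.

4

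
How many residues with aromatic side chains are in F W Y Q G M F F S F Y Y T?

8

F, W, and Y each carry an aromatic ring on the side chain.
Matching residues: F1, W2, Y3, F7, F8, F10, Y11, Y12.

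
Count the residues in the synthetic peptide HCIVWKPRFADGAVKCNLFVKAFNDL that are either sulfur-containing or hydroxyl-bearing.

2

Sulfur-containing: C, M. Hydroxyl-bearing: S, T, Y.
Sulfur-containing residues here: C2, C16 (2).
Hydroxyl-bearing residues here: none (0).
The two groups share no amino acid, so total = 2 + 0 = 2.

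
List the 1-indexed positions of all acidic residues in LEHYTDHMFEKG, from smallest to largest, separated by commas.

The acidic residues are Asp (D) and Glu (E), whose side chains end in a carboxylate group.
Matching residues: E2, D6, E10.

2, 6, 10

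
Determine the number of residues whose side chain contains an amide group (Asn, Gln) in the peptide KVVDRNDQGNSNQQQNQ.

Matching residues: N6, Q8, N10, N12, Q13, Q14, Q15, N16, Q17.

9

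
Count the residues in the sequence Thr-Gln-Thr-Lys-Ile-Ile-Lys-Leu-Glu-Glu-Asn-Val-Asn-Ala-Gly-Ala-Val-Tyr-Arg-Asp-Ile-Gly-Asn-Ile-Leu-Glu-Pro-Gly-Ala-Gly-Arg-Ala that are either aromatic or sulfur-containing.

1

Aromatic: F, W, Y. Sulfur-containing: C, M.
Aromatic residues here: Tyr18 (1).
Sulfur-containing residues here: none (0).
The two groups share no amino acid, so total = 1 + 0 = 1.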